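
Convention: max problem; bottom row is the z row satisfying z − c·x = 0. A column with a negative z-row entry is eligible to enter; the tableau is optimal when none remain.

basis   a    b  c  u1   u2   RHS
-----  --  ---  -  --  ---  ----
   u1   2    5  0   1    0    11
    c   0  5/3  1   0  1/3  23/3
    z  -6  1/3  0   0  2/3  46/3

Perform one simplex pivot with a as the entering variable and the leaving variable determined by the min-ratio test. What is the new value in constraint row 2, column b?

Ratio test on column a — row 1: 11/2 = 11/2; row 2: entry 0 ≤ 0. Minimum is 11/2 at row 1 (u1 leaves); pivot element 2.
Divide row 1 by 2; eliminate column a from the other rows.
Row 2 update in column b: 5/3 − 0·(5/2) = 5/3.

5/3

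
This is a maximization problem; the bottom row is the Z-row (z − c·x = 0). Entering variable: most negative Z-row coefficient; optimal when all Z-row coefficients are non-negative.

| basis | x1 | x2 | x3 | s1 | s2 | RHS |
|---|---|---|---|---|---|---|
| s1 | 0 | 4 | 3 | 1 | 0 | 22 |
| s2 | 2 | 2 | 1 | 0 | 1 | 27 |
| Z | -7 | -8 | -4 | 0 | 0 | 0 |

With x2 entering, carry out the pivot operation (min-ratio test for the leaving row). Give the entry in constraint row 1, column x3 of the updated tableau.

Ratio test on column x2 — row 1: 22/4 = 11/2; row 2: 27/2 = 27/2. Minimum is 11/2 at row 1 (s1 leaves); pivot element 4.
Divide row 1 by 4; eliminate column x2 from the other rows.
In the new row 1, the x3 entry is the old entry divided by the pivot: 3/4 = 3/4.

3/4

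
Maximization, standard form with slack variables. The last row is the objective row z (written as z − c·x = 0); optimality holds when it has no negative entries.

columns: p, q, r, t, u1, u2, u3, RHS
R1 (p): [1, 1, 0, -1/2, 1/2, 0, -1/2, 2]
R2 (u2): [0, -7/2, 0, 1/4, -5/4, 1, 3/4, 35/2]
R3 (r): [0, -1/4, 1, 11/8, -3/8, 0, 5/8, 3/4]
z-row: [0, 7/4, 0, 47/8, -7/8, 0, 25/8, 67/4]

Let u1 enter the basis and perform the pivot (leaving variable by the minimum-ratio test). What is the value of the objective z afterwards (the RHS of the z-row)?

81/4

Ratio test on column u1 — row 1: 2/(1/2) = 4; row 2: entry -5/4 ≤ 0; row 3: entry -3/8 ≤ 0. Minimum is 4 at row 1 (p leaves); pivot element 1/2.
Pivot on row 1; the z-row RHS becomes 67/4 − (-7/8)·4 = 81/4.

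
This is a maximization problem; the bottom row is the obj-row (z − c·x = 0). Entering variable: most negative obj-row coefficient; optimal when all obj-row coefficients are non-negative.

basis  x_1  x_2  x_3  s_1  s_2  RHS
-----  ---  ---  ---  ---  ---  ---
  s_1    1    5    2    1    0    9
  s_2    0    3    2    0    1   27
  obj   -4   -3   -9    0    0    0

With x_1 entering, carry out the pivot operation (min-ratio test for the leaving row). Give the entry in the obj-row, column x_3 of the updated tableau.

-1

Ratio test on column x_1 — row 1: 9/1 = 9; row 2: entry 0 ≤ 0. Minimum is 9 at row 1 (s_1 leaves); pivot element 1.
Divide row 1 by 1; eliminate column x_1 from the other rows.
obj-row update in column x_3: -9 − (-4)·2 = -1.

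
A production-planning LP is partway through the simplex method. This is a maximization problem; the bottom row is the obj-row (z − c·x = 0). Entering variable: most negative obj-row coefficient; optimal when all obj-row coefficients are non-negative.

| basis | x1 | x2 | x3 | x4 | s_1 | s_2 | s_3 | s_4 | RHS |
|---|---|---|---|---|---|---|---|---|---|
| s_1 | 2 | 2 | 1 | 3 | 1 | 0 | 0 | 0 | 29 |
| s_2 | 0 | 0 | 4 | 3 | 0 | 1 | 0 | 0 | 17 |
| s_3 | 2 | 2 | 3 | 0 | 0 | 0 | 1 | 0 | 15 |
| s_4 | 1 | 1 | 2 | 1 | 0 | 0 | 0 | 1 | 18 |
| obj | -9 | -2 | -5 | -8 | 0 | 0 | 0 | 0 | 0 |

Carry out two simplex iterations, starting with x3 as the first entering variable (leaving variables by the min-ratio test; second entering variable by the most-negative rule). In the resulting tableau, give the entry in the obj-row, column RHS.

251/8

Ratio test on column x3 — row 1: 29/1 = 29; row 2: 17/4 = 17/4; row 3: 15/3 = 5; row 4: 18/2 = 9. Minimum is 17/4 at row 2 (s_2 leaves); pivot element 4.
Divide row 2 by 4; eliminate column x3 from the other rows.
Second iteration: most negative obj-row entry is -9 in column x1, so x1 enters.
Ratio test on column x1 — row 1: (99/4)/2 = 99/8; row 2: entry 0 ≤ 0; row 3: (9/4)/2 = 9/8; row 4: (19/2)/1 = 19/2. Minimum is 9/8 at row 3 (s_3 leaves); pivot element 2.
Divide row 3 by 2; eliminate column x1 from the other rows.
After both pivots, the entry at the obj-row, column RHS is 251/8.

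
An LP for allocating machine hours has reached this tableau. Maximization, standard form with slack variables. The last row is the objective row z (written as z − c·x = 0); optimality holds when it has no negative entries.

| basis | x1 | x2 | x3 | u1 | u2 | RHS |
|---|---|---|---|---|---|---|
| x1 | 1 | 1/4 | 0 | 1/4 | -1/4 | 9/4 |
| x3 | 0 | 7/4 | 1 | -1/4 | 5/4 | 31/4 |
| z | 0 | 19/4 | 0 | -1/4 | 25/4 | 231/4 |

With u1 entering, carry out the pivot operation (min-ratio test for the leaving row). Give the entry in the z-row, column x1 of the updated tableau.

1

Ratio test on column u1 — row 1: (9/4)/(1/4) = 9; row 2: entry -1/4 ≤ 0. Minimum is 9 at row 1 (x1 leaves); pivot element 1/4.
Divide row 1 by 1/4; eliminate column u1 from the other rows.
z-row update in column x1: 0 − (-1/4)·4 = 1.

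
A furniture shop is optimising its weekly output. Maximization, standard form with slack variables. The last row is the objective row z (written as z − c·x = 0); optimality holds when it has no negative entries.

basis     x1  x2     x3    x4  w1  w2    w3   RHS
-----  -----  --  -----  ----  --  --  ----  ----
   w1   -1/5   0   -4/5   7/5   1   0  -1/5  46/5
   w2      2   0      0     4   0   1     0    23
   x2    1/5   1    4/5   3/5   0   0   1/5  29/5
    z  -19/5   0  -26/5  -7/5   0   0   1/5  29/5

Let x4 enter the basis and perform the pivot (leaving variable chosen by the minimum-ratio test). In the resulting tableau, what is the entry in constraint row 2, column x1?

Ratio test on column x4 — row 1: (46/5)/(7/5) = 46/7; row 2: 23/4 = 23/4; row 3: (29/5)/(3/5) = 29/3. Minimum is 23/4 at row 2 (w2 leaves); pivot element 4.
Divide row 2 by 4; eliminate column x4 from the other rows.
In the new row 2, the x1 entry is the old entry divided by the pivot: 2/4 = 1/2.

1/2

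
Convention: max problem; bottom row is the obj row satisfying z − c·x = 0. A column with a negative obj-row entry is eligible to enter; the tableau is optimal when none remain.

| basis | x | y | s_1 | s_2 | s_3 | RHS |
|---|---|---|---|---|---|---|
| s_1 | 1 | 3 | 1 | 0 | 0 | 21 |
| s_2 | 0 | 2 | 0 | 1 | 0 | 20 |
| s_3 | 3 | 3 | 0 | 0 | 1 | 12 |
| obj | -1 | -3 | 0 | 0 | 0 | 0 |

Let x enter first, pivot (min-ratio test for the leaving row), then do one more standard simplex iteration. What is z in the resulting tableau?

12

Ratio test on column x — row 1: 21/1 = 21; row 2: entry 0 ≤ 0; row 3: 12/3 = 4. Minimum is 4 at row 3 (s_3 leaves); pivot element 3.
Pivot on row 3; the obj-row RHS becomes 0 − (-1)·4 = 4.
Next entering variable (most negative obj-row entry -2): y.
Ratio test on column y — row 1: 17/2 = 17/2; row 2: 20/2 = 10; row 3: 4/1 = 4. Minimum is 4 at row 3 (x leaves); pivot element 1.
After the second pivot the obj-row RHS is 4 − (-2)·4 = 12.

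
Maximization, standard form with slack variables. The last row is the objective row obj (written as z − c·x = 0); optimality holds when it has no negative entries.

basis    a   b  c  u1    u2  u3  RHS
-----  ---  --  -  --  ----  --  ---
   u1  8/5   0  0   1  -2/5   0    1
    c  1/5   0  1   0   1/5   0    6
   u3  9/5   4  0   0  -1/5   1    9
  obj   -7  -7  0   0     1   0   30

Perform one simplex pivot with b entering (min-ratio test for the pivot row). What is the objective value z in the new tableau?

Ratio test on column b — row 1: entry 0 ≤ 0; row 2: entry 0 ≤ 0; row 3: 9/4 = 9/4. Minimum is 9/4 at row 3 (u3 leaves); pivot element 4.
Pivot on row 3; the obj-row RHS becomes 30 − (-7)·(9/4) = 183/4.

183/4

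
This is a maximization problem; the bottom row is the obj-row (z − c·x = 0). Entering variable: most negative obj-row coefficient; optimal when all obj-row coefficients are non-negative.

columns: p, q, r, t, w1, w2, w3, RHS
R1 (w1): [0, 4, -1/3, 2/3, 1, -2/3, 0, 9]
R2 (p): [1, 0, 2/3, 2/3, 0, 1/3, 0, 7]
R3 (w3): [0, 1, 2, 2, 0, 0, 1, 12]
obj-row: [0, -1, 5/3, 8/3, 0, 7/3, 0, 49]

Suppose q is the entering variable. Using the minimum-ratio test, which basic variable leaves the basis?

w1

Column q entries and ratios — w1: 9/4 = 9/4; p: 0 ≤ 0, skip; w3: 12/1 = 12.
Smallest ratio is 9/4 in the row of w1, so w1 leaves.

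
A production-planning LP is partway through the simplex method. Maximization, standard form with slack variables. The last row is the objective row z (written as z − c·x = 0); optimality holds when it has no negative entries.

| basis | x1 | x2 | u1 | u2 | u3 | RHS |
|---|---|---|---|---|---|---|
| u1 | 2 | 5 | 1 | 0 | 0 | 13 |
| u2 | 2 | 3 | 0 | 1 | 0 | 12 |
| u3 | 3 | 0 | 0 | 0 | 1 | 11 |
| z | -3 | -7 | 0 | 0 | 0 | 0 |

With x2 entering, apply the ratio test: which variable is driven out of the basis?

Column x2 entries and ratios — u1: 13/5 = 13/5; u2: 12/3 = 4; u3: 0 ≤ 0, skip.
Smallest ratio is 13/5 in the row of u1, so u1 leaves.

u1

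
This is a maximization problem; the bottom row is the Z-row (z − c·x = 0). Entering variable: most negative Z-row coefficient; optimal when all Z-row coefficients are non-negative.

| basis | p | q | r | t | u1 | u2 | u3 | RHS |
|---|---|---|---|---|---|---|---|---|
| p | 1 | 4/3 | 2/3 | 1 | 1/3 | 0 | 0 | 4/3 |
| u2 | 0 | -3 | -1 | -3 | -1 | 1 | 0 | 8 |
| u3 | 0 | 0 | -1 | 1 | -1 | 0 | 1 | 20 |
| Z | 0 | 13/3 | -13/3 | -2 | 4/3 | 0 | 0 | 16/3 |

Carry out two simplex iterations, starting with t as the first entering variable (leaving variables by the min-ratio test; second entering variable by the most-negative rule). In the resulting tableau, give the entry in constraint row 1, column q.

Ratio test on column t — row 1: (4/3)/1 = 4/3; row 2: entry -3 ≤ 0; row 3: 20/1 = 20. Minimum is 4/3 at row 1 (p leaves); pivot element 1.
Divide row 1 by 1; eliminate column t from the other rows.
Second iteration: most negative Z-row entry is -3 in column r, so r enters.
Ratio test on column r — row 1: (4/3)/(2/3) = 2; row 2: 12/1 = 12; row 3: entry -5/3 ≤ 0. Minimum is 2 at row 1 (t leaves); pivot element 2/3.
Divide row 1 by 2/3; eliminate column r from the other rows.
After both pivots, the entry at constraint row 1, column q is 2.

2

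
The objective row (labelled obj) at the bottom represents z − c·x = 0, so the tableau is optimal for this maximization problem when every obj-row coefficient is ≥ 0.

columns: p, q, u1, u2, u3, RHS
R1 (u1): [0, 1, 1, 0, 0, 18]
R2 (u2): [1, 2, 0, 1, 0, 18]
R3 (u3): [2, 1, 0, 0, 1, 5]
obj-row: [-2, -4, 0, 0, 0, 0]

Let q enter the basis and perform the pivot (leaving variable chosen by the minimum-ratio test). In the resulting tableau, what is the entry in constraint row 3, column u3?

Ratio test on column q — row 1: 18/1 = 18; row 2: 18/2 = 9; row 3: 5/1 = 5. Minimum is 5 at row 3 (u3 leaves); pivot element 1.
Divide row 3 by 1; eliminate column q from the other rows.
In the new row 3, the u3 entry is the old entry divided by the pivot: 1/1 = 1.

1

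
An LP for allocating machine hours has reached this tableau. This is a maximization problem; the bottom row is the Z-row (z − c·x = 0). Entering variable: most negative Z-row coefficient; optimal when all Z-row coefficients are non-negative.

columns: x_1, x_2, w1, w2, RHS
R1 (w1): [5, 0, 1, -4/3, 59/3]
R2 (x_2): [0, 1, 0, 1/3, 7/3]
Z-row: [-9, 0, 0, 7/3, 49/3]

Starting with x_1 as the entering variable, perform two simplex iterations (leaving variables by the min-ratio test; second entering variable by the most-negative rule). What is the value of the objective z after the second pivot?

261/5

Ratio test on column x_1 — row 1: (59/3)/5 = 59/15; row 2: entry 0 ≤ 0. Minimum is 59/15 at row 1 (w1 leaves); pivot element 5.
Pivot on row 1; the Z-row RHS becomes 49/3 − (-9)·(59/15) = 776/15.
Next entering variable (most negative Z-row entry -1/15): w2.
Ratio test on column w2 — row 1: entry -4/15 ≤ 0; row 2: (7/3)/(1/3) = 7. Minimum is 7 at row 2 (x_2 leaves); pivot element 1/3.
After the second pivot the Z-row RHS is 776/15 − (-1/15)·7 = 261/5.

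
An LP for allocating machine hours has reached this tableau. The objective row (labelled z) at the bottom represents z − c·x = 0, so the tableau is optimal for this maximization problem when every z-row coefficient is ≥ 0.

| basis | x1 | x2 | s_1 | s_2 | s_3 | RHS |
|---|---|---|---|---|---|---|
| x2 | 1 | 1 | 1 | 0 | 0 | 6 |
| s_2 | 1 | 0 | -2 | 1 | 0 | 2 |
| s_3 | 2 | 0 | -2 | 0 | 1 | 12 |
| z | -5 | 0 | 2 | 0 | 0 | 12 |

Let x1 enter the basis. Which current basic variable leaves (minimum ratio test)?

Column x1 entries and ratios — x2: 6/1 = 6; s_2: 2/1 = 2; s_3: 12/2 = 6.
Smallest ratio is 2 in the row of s_2, so s_2 leaves.

s_2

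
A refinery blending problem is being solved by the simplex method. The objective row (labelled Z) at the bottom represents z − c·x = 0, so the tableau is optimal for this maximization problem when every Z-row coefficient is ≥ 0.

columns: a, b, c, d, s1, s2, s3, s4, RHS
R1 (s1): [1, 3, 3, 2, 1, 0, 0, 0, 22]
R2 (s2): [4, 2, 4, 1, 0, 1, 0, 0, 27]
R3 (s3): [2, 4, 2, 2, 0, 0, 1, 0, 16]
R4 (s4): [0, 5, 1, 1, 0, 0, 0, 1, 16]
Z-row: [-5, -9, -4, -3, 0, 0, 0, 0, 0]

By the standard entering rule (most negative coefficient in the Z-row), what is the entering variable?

b

Negative Z-row entries: a: -5, b: -9, c: -4, d: -3.
The most negative is -9 in column b, so b enters.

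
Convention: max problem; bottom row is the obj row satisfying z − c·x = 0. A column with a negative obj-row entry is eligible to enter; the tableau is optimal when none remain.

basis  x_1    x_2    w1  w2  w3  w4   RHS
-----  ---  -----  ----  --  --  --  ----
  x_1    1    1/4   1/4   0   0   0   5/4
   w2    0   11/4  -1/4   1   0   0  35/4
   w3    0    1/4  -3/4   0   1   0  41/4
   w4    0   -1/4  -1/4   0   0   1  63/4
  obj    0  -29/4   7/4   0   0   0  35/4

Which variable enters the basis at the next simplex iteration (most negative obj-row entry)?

x_2

Negative obj-row entries: x_2: -29/4.
The most negative is -29/4 in column x_2, so x_2 enters.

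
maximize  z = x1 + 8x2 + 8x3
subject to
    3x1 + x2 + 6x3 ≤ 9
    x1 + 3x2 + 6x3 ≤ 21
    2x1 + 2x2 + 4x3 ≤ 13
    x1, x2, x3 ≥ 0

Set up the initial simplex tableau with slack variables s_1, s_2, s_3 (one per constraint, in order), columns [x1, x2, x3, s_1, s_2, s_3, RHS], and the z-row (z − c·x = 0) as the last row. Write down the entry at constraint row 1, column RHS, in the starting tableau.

The RHS of constraint 1 is b_1 = 9.

9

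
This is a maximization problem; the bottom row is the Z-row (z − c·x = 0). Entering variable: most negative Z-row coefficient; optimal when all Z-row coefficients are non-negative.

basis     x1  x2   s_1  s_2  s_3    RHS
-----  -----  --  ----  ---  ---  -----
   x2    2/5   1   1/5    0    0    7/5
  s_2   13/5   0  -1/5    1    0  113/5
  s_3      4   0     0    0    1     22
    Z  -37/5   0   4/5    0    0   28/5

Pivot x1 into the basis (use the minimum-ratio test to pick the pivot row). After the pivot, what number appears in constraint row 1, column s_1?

Ratio test on column x1 — row 1: (7/5)/(2/5) = 7/2; row 2: (113/5)/(13/5) = 113/13; row 3: 22/4 = 11/2. Minimum is 7/2 at row 1 (x2 leaves); pivot element 2/5.
Divide row 1 by 2/5; eliminate column x1 from the other rows.
In the new row 1, the s_1 entry is the old entry divided by the pivot: (1/5)/(2/5) = 1/2.

1/2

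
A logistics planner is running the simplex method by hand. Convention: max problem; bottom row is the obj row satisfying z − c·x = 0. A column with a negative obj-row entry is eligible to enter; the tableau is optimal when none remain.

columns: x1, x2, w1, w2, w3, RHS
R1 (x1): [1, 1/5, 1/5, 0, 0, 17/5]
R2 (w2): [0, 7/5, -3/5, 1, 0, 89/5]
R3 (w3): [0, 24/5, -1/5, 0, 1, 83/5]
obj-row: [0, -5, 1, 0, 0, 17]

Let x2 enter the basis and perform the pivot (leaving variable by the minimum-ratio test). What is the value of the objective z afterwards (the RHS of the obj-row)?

823/24

Ratio test on column x2 — row 1: (17/5)/(1/5) = 17; row 2: (89/5)/(7/5) = 89/7; row 3: (83/5)/(24/5) = 83/24. Minimum is 83/24 at row 3 (w3 leaves); pivot element 24/5.
Pivot on row 3; the obj-row RHS becomes 17 − (-5)·(83/24) = 823/24.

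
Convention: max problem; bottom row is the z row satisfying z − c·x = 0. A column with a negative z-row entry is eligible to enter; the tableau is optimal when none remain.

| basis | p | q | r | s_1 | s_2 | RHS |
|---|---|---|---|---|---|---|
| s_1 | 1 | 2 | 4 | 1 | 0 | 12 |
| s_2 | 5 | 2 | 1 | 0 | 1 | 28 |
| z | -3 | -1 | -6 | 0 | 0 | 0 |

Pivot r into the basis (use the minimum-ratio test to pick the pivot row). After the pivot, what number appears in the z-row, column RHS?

18

Ratio test on column r — row 1: 12/4 = 3; row 2: 28/1 = 28. Minimum is 3 at row 1 (s_1 leaves); pivot element 4.
Divide row 1 by 4; eliminate column r from the other rows.
z-row update in column RHS: 0 − (-6)·3 = 18.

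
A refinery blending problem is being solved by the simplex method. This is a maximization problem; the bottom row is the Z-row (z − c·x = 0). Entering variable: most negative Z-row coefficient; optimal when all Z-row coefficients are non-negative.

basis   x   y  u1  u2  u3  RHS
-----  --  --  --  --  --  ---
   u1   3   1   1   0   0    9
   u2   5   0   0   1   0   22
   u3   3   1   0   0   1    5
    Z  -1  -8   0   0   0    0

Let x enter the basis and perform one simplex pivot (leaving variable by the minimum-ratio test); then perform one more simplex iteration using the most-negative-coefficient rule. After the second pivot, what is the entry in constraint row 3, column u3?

1

Ratio test on column x — row 1: 9/3 = 3; row 2: 22/5 = 22/5; row 3: 5/3 = 5/3. Minimum is 5/3 at row 3 (u3 leaves); pivot element 3.
Divide row 3 by 3; eliminate column x from the other rows.
Second iteration: most negative Z-row entry is -23/3 in column y, so y enters.
Ratio test on column y — row 1: entry 0 ≤ 0; row 2: entry -5/3 ≤ 0; row 3: (5/3)/(1/3) = 5. Minimum is 5 at row 3 (x leaves); pivot element 1/3.
Divide row 3 by 1/3; eliminate column y from the other rows.
After both pivots, the entry at constraint row 3, column u3 is 1.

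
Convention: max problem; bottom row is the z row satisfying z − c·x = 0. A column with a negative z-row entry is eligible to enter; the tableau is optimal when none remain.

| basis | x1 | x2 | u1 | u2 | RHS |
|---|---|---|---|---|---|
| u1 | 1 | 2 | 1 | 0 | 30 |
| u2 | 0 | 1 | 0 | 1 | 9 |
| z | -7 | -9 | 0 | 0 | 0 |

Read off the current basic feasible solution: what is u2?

u2 is basic (row 2); its value is the RHS of that row, 9.

9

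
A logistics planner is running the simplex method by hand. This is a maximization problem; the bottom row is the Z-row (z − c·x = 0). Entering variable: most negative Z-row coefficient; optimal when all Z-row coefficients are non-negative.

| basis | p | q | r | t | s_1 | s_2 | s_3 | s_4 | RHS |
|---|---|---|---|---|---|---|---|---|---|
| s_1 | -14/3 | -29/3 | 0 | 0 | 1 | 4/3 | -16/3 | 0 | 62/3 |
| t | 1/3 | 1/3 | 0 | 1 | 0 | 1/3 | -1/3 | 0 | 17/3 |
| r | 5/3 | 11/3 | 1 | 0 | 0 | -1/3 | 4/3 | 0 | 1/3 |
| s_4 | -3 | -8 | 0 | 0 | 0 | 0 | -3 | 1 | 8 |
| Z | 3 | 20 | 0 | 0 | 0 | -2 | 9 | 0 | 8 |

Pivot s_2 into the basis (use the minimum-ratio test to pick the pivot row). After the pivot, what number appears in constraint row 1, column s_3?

-4

Ratio test on column s_2 — row 1: (62/3)/(4/3) = 31/2; row 2: (17/3)/(1/3) = 17; row 3: entry -1/3 ≤ 0; row 4: entry 0 ≤ 0. Minimum is 31/2 at row 1 (s_1 leaves); pivot element 4/3.
Divide row 1 by 4/3; eliminate column s_2 from the other rows.
In the new row 1, the s_3 entry is the old entry divided by the pivot: (-16/3)/(4/3) = -4.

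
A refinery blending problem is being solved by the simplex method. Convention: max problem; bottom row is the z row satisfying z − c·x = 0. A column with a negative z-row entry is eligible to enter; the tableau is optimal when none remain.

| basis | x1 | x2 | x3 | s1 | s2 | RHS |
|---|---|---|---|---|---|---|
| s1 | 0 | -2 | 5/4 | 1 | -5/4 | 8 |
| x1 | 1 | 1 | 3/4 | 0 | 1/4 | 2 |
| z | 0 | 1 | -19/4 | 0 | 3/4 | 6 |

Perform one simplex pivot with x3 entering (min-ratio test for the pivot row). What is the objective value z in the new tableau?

56/3

Ratio test on column x3 — row 1: 8/(5/4) = 32/5; row 2: 2/(3/4) = 8/3. Minimum is 8/3 at row 2 (x1 leaves); pivot element 3/4.
Pivot on row 2; the z-row RHS becomes 6 − (-19/4)·(8/3) = 56/3.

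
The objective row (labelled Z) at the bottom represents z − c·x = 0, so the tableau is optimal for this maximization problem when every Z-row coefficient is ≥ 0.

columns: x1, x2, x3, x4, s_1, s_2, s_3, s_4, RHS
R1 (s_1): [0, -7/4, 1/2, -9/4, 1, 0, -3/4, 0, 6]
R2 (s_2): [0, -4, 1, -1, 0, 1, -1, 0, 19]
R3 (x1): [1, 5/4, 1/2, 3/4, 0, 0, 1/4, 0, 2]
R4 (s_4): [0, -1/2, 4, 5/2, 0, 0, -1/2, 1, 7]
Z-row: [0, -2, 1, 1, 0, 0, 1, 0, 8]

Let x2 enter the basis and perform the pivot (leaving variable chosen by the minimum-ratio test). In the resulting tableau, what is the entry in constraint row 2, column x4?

Ratio test on column x2 — row 1: entry -7/4 ≤ 0; row 2: entry -4 ≤ 0; row 3: 2/(5/4) = 8/5; row 4: entry -1/2 ≤ 0. Minimum is 8/5 at row 3 (x1 leaves); pivot element 5/4.
Divide row 3 by 5/4; eliminate column x2 from the other rows.
Row 2 update in column x4: -1 − (-4)·(3/5) = 7/5.

7/5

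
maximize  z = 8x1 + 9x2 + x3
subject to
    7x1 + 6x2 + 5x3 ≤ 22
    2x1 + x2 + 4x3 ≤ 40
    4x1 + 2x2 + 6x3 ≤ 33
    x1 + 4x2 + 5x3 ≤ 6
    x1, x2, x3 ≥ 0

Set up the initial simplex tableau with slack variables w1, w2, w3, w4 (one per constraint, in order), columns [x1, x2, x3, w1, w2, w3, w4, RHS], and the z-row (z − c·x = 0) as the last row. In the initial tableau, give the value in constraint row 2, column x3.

4

Constraint 2 has coefficient 4 on x3.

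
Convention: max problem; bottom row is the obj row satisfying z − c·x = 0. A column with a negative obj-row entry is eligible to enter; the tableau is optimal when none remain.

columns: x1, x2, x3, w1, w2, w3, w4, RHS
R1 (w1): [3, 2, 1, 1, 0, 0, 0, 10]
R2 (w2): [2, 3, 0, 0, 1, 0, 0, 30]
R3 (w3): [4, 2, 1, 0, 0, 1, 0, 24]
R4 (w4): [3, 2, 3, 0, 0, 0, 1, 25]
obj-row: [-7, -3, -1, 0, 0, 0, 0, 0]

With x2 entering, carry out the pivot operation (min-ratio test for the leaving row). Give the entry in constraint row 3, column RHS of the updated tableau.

14

Ratio test on column x2 — row 1: 10/2 = 5; row 2: 30/3 = 10; row 3: 24/2 = 12; row 4: 25/2 = 25/2. Minimum is 5 at row 1 (w1 leaves); pivot element 2.
Divide row 1 by 2; eliminate column x2 from the other rows.
Row 3 update in column RHS: 24 − 2·5 = 14.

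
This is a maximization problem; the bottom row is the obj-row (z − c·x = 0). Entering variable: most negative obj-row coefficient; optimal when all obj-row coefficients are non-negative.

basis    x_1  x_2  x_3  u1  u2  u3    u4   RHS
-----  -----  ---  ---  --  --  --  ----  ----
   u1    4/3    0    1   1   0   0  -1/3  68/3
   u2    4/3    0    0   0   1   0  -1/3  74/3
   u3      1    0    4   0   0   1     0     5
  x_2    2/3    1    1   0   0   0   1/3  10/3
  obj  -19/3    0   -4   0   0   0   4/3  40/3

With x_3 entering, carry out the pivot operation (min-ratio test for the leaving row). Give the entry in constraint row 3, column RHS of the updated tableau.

5/4

Ratio test on column x_3 — row 1: (68/3)/1 = 68/3; row 2: entry 0 ≤ 0; row 3: 5/4 = 5/4; row 4: (10/3)/1 = 10/3. Minimum is 5/4 at row 3 (u3 leaves); pivot element 4.
Divide row 3 by 4; eliminate column x_3 from the other rows.
In the new row 3, the RHS entry is the old entry divided by the pivot: 5/4 = 5/4.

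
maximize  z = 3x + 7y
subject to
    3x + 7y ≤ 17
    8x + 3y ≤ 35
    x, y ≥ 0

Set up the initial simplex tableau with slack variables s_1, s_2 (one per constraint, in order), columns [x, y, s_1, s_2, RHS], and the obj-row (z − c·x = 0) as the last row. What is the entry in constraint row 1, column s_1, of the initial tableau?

1

Slack s_1 belongs to constraint 1; its column is the unit vector e_1, so the entry in row 1 is 1.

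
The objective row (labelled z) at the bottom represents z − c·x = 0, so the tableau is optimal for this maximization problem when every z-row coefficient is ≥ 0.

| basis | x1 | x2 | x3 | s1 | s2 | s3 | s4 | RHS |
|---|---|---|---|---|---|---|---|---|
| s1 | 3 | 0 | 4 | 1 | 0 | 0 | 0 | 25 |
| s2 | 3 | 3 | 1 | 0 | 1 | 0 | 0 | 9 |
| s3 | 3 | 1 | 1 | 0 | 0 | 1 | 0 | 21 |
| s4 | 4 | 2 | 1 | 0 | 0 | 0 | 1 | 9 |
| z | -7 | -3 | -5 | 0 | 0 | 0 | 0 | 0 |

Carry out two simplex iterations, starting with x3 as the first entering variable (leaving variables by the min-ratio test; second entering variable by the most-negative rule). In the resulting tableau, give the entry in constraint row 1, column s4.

-3/13

Ratio test on column x3 — row 1: 25/4 = 25/4; row 2: 9/1 = 9; row 3: 21/1 = 21; row 4: 9/1 = 9. Minimum is 25/4 at row 1 (s1 leaves); pivot element 4.
Divide row 1 by 4; eliminate column x3 from the other rows.
Second iteration: most negative z-row entry is -13/4 in column x1, so x1 enters.
Ratio test on column x1 — row 1: (25/4)/(3/4) = 25/3; row 2: (11/4)/(9/4) = 11/9; row 3: (59/4)/(9/4) = 59/9; row 4: (11/4)/(13/4) = 11/13. Minimum is 11/13 at row 4 (s4 leaves); pivot element 13/4.
Divide row 4 by 13/4; eliminate column x1 from the other rows.
After both pivots, the entry at constraint row 1, column s4 is -3/13.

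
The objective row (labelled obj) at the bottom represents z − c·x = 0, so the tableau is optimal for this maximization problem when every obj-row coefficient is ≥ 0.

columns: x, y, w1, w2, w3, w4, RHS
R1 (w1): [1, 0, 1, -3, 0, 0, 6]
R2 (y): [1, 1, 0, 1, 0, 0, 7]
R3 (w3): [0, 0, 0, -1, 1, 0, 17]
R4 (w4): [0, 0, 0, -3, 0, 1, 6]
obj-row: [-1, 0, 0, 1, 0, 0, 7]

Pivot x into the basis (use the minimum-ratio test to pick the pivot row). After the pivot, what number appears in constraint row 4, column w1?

Ratio test on column x — row 1: 6/1 = 6; row 2: 7/1 = 7; row 3: entry 0 ≤ 0; row 4: entry 0 ≤ 0. Minimum is 6 at row 1 (w1 leaves); pivot element 1.
Divide row 1 by 1; eliminate column x from the other rows.
Row 4 update in column w1: 0 − 0·1 = 0.

0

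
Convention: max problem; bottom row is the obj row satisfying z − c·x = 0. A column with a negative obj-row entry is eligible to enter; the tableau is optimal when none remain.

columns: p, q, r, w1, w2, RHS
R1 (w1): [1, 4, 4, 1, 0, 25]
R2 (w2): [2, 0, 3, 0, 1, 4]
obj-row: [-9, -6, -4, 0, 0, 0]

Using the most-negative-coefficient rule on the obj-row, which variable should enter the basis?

Negative obj-row entries: p: -9, q: -6, r: -4.
The most negative is -9 in column p, so p enters.

p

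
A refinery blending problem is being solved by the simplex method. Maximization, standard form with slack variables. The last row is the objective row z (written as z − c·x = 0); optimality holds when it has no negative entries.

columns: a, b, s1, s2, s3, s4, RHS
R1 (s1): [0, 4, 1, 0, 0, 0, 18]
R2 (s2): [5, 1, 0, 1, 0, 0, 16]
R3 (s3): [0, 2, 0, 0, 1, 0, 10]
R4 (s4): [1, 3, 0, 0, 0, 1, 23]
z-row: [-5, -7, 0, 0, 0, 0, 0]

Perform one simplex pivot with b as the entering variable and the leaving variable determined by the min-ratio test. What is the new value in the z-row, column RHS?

Ratio test on column b — row 1: 18/4 = 9/2; row 2: 16/1 = 16; row 3: 10/2 = 5; row 4: 23/3 = 23/3. Minimum is 9/2 at row 1 (s1 leaves); pivot element 4.
Divide row 1 by 4; eliminate column b from the other rows.
z-row update in column RHS: 0 − (-7)·(9/2) = 63/2.

63/2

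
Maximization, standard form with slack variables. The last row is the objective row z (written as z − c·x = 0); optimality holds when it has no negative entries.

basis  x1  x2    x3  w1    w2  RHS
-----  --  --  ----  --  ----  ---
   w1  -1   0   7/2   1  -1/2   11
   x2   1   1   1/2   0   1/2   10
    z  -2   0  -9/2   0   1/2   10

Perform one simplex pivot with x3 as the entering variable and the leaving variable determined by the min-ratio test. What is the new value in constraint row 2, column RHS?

59/7

Ratio test on column x3 — row 1: 11/(7/2) = 22/7; row 2: 10/(1/2) = 20. Minimum is 22/7 at row 1 (w1 leaves); pivot element 7/2.
Divide row 1 by 7/2; eliminate column x3 from the other rows.
Row 2 update in column RHS: 10 − (1/2)·(22/7) = 59/7.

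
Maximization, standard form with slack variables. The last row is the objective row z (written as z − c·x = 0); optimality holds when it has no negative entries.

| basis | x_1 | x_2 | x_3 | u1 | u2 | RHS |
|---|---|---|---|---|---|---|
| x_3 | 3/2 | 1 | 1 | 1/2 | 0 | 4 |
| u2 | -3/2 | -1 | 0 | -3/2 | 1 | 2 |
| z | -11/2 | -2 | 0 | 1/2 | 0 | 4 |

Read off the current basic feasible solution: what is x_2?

x_2 is not in the basis, so in the current basic feasible solution x_2 = 0.

0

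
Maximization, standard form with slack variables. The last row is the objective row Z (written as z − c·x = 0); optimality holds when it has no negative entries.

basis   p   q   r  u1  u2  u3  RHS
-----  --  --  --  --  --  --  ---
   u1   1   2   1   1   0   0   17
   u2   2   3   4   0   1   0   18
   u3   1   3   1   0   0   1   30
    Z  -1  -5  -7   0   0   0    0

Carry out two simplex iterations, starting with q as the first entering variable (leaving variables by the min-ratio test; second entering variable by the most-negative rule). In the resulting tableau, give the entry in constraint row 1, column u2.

-1/4

Ratio test on column q — row 1: 17/2 = 17/2; row 2: 18/3 = 6; row 3: 30/3 = 10. Minimum is 6 at row 2 (u2 leaves); pivot element 3.
Divide row 2 by 3; eliminate column q from the other rows.
Second iteration: most negative Z-row entry is -1/3 in column r, so r enters.
Ratio test on column r — row 1: entry -5/3 ≤ 0; row 2: 6/(4/3) = 9/2; row 3: entry -3 ≤ 0. Minimum is 9/2 at row 2 (q leaves); pivot element 4/3.
Divide row 2 by 4/3; eliminate column r from the other rows.
After both pivots, the entry at constraint row 1, column u2 is -1/4.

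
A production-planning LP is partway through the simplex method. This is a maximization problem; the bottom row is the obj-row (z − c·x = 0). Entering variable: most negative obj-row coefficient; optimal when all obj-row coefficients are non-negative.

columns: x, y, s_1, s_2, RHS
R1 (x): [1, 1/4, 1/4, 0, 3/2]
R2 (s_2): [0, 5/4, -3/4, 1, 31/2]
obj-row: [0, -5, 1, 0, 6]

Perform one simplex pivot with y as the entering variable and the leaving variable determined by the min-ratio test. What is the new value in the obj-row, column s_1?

6

Ratio test on column y — row 1: (3/2)/(1/4) = 6; row 2: (31/2)/(5/4) = 62/5. Minimum is 6 at row 1 (x leaves); pivot element 1/4.
Divide row 1 by 1/4; eliminate column y from the other rows.
obj-row update in column s_1: 1 − (-5)·1 = 6.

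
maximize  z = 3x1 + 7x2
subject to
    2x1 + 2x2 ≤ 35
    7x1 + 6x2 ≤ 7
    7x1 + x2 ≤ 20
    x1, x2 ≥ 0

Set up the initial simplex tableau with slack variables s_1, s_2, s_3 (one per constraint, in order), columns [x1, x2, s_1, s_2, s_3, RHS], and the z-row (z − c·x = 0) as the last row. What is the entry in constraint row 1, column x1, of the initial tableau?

2

Constraint 1 has coefficient 2 on x1.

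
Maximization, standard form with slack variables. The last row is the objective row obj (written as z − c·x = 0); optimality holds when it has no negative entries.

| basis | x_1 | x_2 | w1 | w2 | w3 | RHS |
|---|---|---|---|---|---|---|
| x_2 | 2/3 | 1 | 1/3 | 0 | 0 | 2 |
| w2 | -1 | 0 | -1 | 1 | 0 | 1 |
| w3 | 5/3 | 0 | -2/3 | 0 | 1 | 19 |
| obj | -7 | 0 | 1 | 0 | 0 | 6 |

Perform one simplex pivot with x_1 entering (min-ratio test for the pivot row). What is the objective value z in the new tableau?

Ratio test on column x_1 — row 1: 2/(2/3) = 3; row 2: entry -1 ≤ 0; row 3: 19/(5/3) = 57/5. Minimum is 3 at row 1 (x_2 leaves); pivot element 2/3.
Pivot on row 1; the obj-row RHS becomes 6 − (-7)·3 = 27.

27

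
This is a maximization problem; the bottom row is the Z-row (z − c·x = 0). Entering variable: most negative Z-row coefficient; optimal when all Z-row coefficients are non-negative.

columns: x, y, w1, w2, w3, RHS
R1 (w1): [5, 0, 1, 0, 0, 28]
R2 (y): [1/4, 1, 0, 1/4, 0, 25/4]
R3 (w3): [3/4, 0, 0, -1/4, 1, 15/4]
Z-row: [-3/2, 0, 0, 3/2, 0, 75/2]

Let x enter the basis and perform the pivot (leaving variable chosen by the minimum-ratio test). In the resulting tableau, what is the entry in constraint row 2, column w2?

1/3

Ratio test on column x — row 1: 28/5 = 28/5; row 2: (25/4)/(1/4) = 25; row 3: (15/4)/(3/4) = 5. Minimum is 5 at row 3 (w3 leaves); pivot element 3/4.
Divide row 3 by 3/4; eliminate column x from the other rows.
Row 2 update in column w2: 1/4 − (1/4)·(-1/3) = 1/3.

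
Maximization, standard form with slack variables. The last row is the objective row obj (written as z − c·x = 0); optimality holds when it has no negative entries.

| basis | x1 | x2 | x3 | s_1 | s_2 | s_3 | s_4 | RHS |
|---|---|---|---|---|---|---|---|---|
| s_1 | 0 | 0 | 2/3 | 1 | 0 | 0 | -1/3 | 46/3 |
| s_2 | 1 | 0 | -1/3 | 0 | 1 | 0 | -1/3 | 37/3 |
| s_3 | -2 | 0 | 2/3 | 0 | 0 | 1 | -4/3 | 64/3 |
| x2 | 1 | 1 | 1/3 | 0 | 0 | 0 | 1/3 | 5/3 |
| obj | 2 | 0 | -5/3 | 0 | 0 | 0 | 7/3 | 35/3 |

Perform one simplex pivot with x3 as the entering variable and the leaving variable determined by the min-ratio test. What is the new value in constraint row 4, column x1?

Ratio test on column x3 — row 1: (46/3)/(2/3) = 23; row 2: entry -1/3 ≤ 0; row 3: (64/3)/(2/3) = 32; row 4: (5/3)/(1/3) = 5. Minimum is 5 at row 4 (x2 leaves); pivot element 1/3.
Divide row 4 by 1/3; eliminate column x3 from the other rows.
In the new row 4, the x1 entry is the old entry divided by the pivot: 1/(1/3) = 3.

3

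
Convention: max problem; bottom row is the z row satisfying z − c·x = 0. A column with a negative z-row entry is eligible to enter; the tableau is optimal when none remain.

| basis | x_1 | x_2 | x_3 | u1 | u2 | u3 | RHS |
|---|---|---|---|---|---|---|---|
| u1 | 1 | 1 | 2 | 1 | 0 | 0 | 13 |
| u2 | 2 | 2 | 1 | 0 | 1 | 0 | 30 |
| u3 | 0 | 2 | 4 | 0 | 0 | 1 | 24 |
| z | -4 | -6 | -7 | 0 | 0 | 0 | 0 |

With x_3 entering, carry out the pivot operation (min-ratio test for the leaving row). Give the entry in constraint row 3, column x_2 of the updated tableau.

Ratio test on column x_3 — row 1: 13/2 = 13/2; row 2: 30/1 = 30; row 3: 24/4 = 6. Minimum is 6 at row 3 (u3 leaves); pivot element 4.
Divide row 3 by 4; eliminate column x_3 from the other rows.
In the new row 3, the x_2 entry is the old entry divided by the pivot: 2/4 = 1/2.

1/2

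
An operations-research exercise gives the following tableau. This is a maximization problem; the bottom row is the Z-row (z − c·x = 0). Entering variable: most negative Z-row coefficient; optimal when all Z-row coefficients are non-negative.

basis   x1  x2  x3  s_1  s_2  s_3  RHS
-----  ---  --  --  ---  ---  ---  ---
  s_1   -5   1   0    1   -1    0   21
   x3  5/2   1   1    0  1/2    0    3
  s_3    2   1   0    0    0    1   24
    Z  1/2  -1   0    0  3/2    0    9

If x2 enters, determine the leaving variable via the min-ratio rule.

x3

Column x2 entries and ratios — s_1: 21/1 = 21; x3: 3/1 = 3; s_3: 24/1 = 24.
Smallest ratio is 3 in the row of x3, so x3 leaves.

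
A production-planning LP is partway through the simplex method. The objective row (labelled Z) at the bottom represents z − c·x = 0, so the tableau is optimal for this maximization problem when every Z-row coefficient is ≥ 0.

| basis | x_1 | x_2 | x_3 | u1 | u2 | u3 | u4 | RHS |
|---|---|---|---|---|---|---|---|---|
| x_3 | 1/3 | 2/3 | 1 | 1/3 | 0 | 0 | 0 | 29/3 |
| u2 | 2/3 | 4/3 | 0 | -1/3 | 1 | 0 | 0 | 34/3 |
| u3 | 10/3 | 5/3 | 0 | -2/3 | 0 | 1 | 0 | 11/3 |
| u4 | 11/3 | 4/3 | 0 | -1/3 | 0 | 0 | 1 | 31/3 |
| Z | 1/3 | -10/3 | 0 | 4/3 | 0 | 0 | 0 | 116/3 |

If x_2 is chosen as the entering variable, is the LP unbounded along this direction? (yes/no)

Column x_2 has positive entries in row(s) 1, 2, 3, 4, so the ratio test bounds it — not unbounded.

no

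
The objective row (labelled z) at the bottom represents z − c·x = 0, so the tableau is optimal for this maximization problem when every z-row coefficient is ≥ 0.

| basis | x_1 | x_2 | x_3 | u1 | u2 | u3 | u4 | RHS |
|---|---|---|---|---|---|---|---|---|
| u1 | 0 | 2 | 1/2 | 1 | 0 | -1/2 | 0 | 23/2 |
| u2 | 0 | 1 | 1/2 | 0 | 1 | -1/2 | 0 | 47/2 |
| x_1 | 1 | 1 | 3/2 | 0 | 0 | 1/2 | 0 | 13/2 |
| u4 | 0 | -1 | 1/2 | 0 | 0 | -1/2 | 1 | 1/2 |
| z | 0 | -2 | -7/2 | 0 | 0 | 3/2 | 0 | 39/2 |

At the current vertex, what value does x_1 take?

x_1 is basic (row 3); its value is the RHS of that row, 13/2.

13/2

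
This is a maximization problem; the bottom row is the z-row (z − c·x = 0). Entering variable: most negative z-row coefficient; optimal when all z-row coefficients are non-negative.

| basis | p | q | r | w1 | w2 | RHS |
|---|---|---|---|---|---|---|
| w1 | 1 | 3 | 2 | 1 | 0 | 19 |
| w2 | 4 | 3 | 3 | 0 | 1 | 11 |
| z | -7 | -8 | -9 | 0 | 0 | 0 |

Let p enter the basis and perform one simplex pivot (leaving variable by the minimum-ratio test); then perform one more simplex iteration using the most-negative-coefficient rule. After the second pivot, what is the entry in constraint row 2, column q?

1

Ratio test on column p — row 1: 19/1 = 19; row 2: 11/4 = 11/4. Minimum is 11/4 at row 2 (w2 leaves); pivot element 4.
Divide row 2 by 4; eliminate column p from the other rows.
Second iteration: most negative z-row entry is -15/4 in column r, so r enters.
Ratio test on column r — row 1: (65/4)/(5/4) = 13; row 2: (11/4)/(3/4) = 11/3. Minimum is 11/3 at row 2 (p leaves); pivot element 3/4.
Divide row 2 by 3/4; eliminate column r from the other rows.
After both pivots, the entry at constraint row 2, column q is 1.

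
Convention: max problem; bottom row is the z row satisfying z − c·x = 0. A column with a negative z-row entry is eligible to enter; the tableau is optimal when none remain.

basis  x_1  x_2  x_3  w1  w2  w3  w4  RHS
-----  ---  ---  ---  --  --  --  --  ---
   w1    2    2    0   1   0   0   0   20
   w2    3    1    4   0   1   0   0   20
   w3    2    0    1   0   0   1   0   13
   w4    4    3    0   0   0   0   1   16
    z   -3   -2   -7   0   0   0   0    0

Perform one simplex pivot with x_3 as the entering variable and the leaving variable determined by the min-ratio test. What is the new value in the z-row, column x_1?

Ratio test on column x_3 — row 1: entry 0 ≤ 0; row 2: 20/4 = 5; row 3: 13/1 = 13; row 4: entry 0 ≤ 0. Minimum is 5 at row 2 (w2 leaves); pivot element 4.
Divide row 2 by 4; eliminate column x_3 from the other rows.
z-row update in column x_1: -3 − (-7)·(3/4) = 9/4.

9/4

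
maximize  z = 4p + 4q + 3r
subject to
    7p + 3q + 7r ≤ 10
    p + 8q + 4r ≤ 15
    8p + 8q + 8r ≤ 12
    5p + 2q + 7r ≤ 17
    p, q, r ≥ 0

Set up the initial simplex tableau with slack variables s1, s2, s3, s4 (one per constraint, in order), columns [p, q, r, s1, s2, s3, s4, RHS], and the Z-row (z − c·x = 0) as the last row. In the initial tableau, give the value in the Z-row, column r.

The Z-row carries the negated objective coefficients: the r entry is -3.

-3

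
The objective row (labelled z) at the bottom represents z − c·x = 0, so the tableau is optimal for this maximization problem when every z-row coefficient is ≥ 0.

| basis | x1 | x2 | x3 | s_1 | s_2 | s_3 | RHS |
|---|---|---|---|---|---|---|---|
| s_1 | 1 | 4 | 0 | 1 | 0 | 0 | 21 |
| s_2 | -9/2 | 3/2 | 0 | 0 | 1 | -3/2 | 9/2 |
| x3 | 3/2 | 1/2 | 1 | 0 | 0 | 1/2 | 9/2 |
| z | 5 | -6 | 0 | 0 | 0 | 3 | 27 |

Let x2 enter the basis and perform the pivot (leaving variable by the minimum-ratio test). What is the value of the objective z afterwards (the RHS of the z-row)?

45

Ratio test on column x2 — row 1: 21/4 = 21/4; row 2: (9/2)/(3/2) = 3; row 3: (9/2)/(1/2) = 9. Minimum is 3 at row 2 (s_2 leaves); pivot element 3/2.
Pivot on row 2; the z-row RHS becomes 27 − (-6)·3 = 45.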